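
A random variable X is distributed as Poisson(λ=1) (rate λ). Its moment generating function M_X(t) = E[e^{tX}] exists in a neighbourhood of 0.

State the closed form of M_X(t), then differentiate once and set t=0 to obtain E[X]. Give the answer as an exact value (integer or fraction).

M_X(t) = e^(e^(t) - 1)
D[M](t) = e^(-1)*e^(t)*e^(e^(t))

E[X] = D[M](0) = 1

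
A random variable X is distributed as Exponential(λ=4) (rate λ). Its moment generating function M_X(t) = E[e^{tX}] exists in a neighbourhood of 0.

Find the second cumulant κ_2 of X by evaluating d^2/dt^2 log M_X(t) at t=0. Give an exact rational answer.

M_X(t) = 4/(4 - t)
K_X(t) = log M_X(t) = -log(4 - t) + 2*log(2)
D^2[K](t) = 1/(t^2 - 8*t + 16)

κ_2 = D^2[K](0) = 1/16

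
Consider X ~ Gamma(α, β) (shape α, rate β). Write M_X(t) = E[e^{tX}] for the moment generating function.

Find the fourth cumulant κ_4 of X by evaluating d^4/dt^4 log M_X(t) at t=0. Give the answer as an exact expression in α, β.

M_X(t) = (β/(β - t))^α
K_X(t) = log M_X(t) = α*(log(β) - log(β - t))
K^(4)(t) = 6*α/(β^4 - 4*β^3*t + 6*β^2*t^2 - 4*β*t^3 + t^4)

κ_4 = K^(4)(0) = 6*α/β^4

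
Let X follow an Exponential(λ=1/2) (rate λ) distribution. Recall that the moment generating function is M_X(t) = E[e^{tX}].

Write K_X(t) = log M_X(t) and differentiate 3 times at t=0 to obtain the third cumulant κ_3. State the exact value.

M_X(t) = 1/(2*(1/2 - t))
K_X(t) = log M_X(t) = -log(1/2 - t) - log(2)
K^(3)(t) = -16/(8*t^3 - 12*t^2 + 6*t - 1)

κ_3 = K^(3)(0) = 16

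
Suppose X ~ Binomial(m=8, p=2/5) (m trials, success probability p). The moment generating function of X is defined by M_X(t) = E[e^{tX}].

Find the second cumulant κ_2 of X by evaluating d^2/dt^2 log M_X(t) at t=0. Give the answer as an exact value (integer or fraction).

M_X(t) = (2*e^(t)/5 + 3/5)^8
K_X(t) = log M_X(t) = 8*log(2*e^(t)/5 + 3/5)
K′(t) = 16*e^(t)/(2*e^(t) + 3)
K′′(t) = 48*e^(t)/(4*e^(2*t) + 12*e^(t) + 9)

κ_2 = K′′(0) = 48/25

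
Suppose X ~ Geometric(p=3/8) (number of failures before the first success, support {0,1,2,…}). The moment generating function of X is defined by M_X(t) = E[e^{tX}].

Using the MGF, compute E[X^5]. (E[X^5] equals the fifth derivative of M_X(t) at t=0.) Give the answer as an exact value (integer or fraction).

E[X^5] = M′′′′′(0) = 338135/81

M_X(t) = 3/(8*(1 - 5*e^(t)/8))
M′(t) = 15*e^(t)/(25*e^(2*t) - 80*e^(t) + 64)
M′′(t) = (-75*e^(2*t) - 120*e^(t))/(125*e^(3*t) - 600*e^(2*t) + 960*e^(t) - 512)
M′′′(t) = (375*e^(3*t) + 2400*e^(2*t) + 960*e^(t))/(625*e^(4*t) - 4000*e^(3*t) + 9600*e^(2*t) - 10240*e^(t) + 4096)
M′′′′(t) = (-1875*e^(4*t) - 33000*e^(3*t) - 52800*e^(2*t) - 7680*e^(t))/(3125*e^(5*t) - 25000*e^(4*t) + 80000*e^(3*t) - 128000*e^(2*t) + 102400*e^(t) - 32768)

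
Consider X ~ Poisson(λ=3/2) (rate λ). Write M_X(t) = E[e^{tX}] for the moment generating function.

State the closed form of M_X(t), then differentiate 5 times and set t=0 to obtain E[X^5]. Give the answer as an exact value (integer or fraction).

E[X^5] = M′′′′′(0) = 5691/32

M_X(t) = e^(3*e^(t)/2 - 3/2)
M′(t) = 3*e^(-3/2)*e^(t)*e^(3*e^(t)/2)/2
M′′(t) = (9*e^(2*t)*e^(3*e^(t)/2) + 6*e^(t)*e^(3*e^(t)/2))*e^(-3/2)/4
M′′′(t) = (27*e^(3*t)*e^(3*e^(t)/2) + 54*e^(2*t)*e^(3*e^(t)/2) + 12*e^(t)*e^(3*e^(t)/2))*e^(-3/2)/8
M′′′′(t) = (81*e^(4*t)*e^(3*e^(t)/2) + 324*e^(3*t)*e^(3*e^(t)/2) + 252*e^(2*t)*e^(3*e^(t)/2) + 24*e^(t)*e^(3*e^(t)/2))*e^(-3/2)/16
M′′′′′(t) = (243*e^(5*t)*e^(3*e^(t)/2) + 1620*e^(4*t)*e^(3*e^(t)/2) + 2700*e^(3*t)*e^(3*e^(t)/2) + 1080*e^(2*t)*e^(3*e^(t)/2) + 48*e^(t)*e^(3*e^(t)/2))*e^(-3/2)/32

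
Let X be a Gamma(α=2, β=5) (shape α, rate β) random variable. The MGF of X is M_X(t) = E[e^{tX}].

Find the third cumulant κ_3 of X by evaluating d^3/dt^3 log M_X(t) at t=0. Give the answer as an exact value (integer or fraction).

M_X(t) = 25/(5 - t)^2
K_X(t) = log M_X(t) = -2*log(5 - t) + 2*log(5)
K′(t) = -2/(t - 5)
K′′(t) = 2/(t^2 - 10*t + 25)
K′′′(t) = -4/(t^3 - 15*t^2 + 75*t - 125)

κ_3 = K′′′(0) = 4/125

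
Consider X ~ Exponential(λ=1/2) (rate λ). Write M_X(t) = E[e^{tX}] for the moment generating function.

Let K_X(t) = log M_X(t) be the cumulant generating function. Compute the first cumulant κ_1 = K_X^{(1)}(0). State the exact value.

κ_1 = dK/dt |_{t=0} = 2

M_X(t) = 1/(2*(1/2 - t))
K_X(t) = log M_X(t) = -log(1/2 - t) - log(2)
dK/dt = -2/(2*t - 1)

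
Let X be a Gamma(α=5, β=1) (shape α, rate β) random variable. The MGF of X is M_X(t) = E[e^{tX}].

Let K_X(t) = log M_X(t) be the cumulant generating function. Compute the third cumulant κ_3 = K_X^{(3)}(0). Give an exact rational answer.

M_X(t) = (1 - t)^(-5)
K_X(t) = log M_X(t) = -5*log(1 - t)
K′(t) = -5/(t - 1)
K′′(t) = 5/(t^2 - 2*t + 1)
K′′′(t) = -10/(t^3 - 3*t^2 + 3*t - 1)

κ_3 = K′′′(0) = 10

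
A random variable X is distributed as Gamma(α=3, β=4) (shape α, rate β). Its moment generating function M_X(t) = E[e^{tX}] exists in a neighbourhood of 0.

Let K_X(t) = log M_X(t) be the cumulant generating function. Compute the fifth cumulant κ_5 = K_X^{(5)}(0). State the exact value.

M_X(t) = 64/(4 - t)^3
K_X(t) = log M_X(t) = -3*log(4 - t) + 6*log(2)
dK/dt = -3/(t - 4)
d^2K/dt^2 = 3/(t^2 - 8*t + 16)
d^3K/dt^3 = -6/(t^3 - 12*t^2 + 48*t - 64)
d^4K/dt^4 = 18/(t^4 - 16*t^3 + 96*t^2 - 256*t + 256)
d^5K/dt^5 = -72/(t^5 - 20*t^4 + 160*t^3 - 640*t^2 + 1280*t - 1024)

κ_5 = d^5K/dt^5 |_{t=0} = 9/128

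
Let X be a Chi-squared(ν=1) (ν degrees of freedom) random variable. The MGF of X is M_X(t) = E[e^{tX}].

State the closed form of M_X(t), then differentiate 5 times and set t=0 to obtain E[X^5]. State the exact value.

M_X(t) = 1/√(1 - 2*t)
M′(t) = -1/(2*t*√(1 - 2*t) - √(1 - 2*t))
M′′(t) = 3/(4*t^2*√(1 - 2*t) - 4*t*√(1 - 2*t) + √(1 - 2*t))
M′′′(t) = -15/(8*t^3*√(1 - 2*t) - 12*t^2*√(1 - 2*t) + 6*t*√(1 - 2*t) - √(1 - 2*t))
M′′′′(t) = 105/(16*t^4*√(1 - 2*t) - 32*t^3*√(1 - 2*t) + 24*t^2*√(1 - 2*t) - 8*t*√(1 - 2*t) + √(1 - 2*t))
M′′′′′(t) = -945/(32*t^5*√(1 - 2*t) - 80*t^4*√(1 - 2*t) + 80*t^3*√(1 - 2*t) - 40*t^2*√(1 - 2*t) + 10*t*√(1 - 2*t) - √(1 - 2*t))

E[X^5] = M′′′′′(0) = 945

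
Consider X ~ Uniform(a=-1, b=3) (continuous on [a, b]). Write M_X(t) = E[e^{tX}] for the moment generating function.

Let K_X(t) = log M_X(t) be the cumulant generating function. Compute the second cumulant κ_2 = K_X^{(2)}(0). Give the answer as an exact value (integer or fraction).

κ_2 = D^2[K](0) = 4/3

M_X(t) = (e^(3*t) - e^(-t))/(4*t)
K_X(t) = log M_X(t) = -log(t) + log(e^(3*t) - e^(-t)) - 2*log(2)
D^2[K](t) = (-16*t^2*e^(4*t) + e^(8*t) - 2*e^(4*t) + 1)/(t^2*e^(8*t) - 2*t^2*e^(4*t) + t^2)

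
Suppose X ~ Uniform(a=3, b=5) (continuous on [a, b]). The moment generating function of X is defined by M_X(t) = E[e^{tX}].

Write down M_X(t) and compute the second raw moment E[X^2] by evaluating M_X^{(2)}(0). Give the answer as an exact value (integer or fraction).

E[X^2] = M′′(0) = 49/3

M_X(t) = (e^(5*t) - e^(3*t))/(2*t)
M′(t) = (5*t*e^(5*t) - 3*t*e^(3*t) - e^(5*t) + e^(3*t))/(2*t^2)
M′′(t) = (25*t^2*e^(5*t) - 9*t^2*e^(3*t) - 10*t*e^(5*t) + 6*t*e^(3*t) + 2*e^(5*t) - 2*e^(3*t))/(2*t^3)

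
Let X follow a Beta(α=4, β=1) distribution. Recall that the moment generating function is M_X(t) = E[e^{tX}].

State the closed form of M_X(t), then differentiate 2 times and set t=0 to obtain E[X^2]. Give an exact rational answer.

E[X^2] = M′′(0) = 2/3

M_X(t) = ₁F₁(4; 5; t)
M′(t) = 4*₁F₁(5; 6; t)/5
M′′(t) = 2*₁F₁(6; 7; t)/3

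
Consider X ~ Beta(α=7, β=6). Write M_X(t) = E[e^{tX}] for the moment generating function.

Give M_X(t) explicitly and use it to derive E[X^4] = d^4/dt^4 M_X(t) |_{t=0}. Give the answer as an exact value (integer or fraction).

E[X^4] = d^4M/dt^4 |_{t=0} = 3/26

M_X(t) = ₁F₁(7; 13; t)
dM/dt = 7*₁F₁(8; 14; t)/13
d^2M/dt^2 = 4*₁F₁(9; 15; t)/13
d^3M/dt^3 = 12*₁F₁(10; 16; t)/65
d^4M/dt^4 = 3*₁F₁(11; 17; t)/26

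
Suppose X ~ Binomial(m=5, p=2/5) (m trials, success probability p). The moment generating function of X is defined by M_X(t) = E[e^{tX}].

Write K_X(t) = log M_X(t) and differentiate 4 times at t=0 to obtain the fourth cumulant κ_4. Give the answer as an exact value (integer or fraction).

M_X(t) = (2*e^(t)/5 + 3/5)^5
K_X(t) = log M_X(t) = 5*log(2*e^(t)/5 + 3/5)
K′(t) = 10*e^(t)/(2*e^(t) + 3)
K′′(t) = 30*e^(t)/(4*e^(2*t) + 12*e^(t) + 9)
K′′′(t) = (-60*e^(2*t) + 90*e^(t))/(8*e^(3*t) + 36*e^(2*t) + 54*e^(t) + 27)
K′′′′(t) = (120*e^(3*t) - 720*e^(2*t) + 270*e^(t))/(16*e^(4*t) + 96*e^(3*t) + 216*e^(2*t) + 216*e^(t) + 81)

κ_4 = K′′′′(0) = -66/125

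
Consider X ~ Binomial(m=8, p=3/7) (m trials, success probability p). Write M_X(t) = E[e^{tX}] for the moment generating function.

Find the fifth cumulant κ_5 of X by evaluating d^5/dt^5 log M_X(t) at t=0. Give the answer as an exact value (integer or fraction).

M_X(t) = (3*e^(t)/7 + 4/7)^8
K_X(t) = log M_X(t) = 8*log(3*e^(t)/7 + 4/7)
K^(5)(t) = (-2592*e^(4*t) + 38016*e^(3*t) - 50688*e^(2*t) + 6144*e^(t))/(243*e^(5*t) + 1620*e^(4*t) + 4320*e^(3*t) + 5760*e^(2*t) + 3840*e^(t) + 1024)

κ_5 = K^(5)(0) = -9120/16807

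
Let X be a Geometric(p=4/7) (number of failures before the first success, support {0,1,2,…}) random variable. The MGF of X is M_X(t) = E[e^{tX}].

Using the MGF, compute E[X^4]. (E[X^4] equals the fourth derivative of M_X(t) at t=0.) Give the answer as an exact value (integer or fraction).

M_X(t) = 4/(7*(1 - 3*e^(t)/7))
D^4[M](t) = (-324*e^(4*t) - 8316*e^(3*t) - 19404*e^(2*t) - 4116*e^(t))/(243*e^(5*t) - 2835*e^(4*t) + 13230*e^(3*t) - 30870*e^(2*t) + 36015*e^(t) - 16807)

E[X^4] = D^4[M](0) = 1005/32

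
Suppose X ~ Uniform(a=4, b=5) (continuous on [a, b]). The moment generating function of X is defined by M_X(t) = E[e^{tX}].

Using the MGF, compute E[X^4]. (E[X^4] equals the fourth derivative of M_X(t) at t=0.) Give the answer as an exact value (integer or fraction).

E[X^4] = D^4[M](0) = 2101/5

M_X(t) = (e^(5*t) - e^(4*t))/t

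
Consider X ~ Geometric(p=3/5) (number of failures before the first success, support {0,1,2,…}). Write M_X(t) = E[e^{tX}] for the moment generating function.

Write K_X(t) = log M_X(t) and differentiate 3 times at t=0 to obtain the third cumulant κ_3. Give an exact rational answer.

M_X(t) = 3/(5*(1 - 2*e^(t)/5))
K_X(t) = log M_X(t) = -log(1 - 2*e^(t)/5) - log(5) + log(3)
D^3[K](t) = (-20*e^(2*t) - 50*e^(t))/(8*e^(3*t) - 60*e^(2*t) + 150*e^(t) - 125)

κ_3 = D^3[K](0) = 70/27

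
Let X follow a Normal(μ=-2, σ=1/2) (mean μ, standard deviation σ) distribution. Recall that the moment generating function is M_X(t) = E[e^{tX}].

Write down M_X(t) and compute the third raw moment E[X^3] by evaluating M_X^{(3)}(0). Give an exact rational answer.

M_X(t) = e^(t^2/8 - 2*t)
M′(t) = t*e^(-2*t)*e^(t^2/8)/4 - 2*e^(-2*t)*e^(t^2/8)
M′′(t) = (t^2*e^(t^2/8) - 16*t*e^(t^2/8) + 68*e^(t^2/8))*e^(-2*t)/16
M′′′(t) = (t^3*e^(t^2/8) - 24*t^2*e^(t^2/8) + 204*t*e^(t^2/8) - 608*e^(t^2/8))*e^(-2*t)/64

E[X^3] = M′′′(0) = -19/2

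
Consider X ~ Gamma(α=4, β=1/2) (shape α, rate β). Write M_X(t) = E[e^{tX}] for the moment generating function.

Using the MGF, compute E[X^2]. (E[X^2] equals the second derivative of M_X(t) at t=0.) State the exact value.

M_X(t) = 1/(16*(1/2 - t)^4)
M^(2)(t) = 80/(64*t^6 - 192*t^5 + 240*t^4 - 160*t^3 + 60*t^2 - 12*t + 1)

E[X^2] = M^(2)(0) = 80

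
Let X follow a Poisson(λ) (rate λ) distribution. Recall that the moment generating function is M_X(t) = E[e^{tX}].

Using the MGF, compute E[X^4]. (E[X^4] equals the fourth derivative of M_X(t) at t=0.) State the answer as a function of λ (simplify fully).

E[X^4] = M^(4)(0) = λ*(λ^3 + 6*λ^2 + 7*λ + 1)

M_X(t) = e^(λ*(e^(t) - 1))
M^(4)(t) = (λ^4*e^(4*t)*e^(λ*e^(t)) + 6*λ^3*e^(3*t)*e^(λ*e^(t)) + 7*λ^2*e^(2*t)*e^(λ*e^(t)) + λ*e^(t)*e^(λ*e^(t)))*e^(-λ)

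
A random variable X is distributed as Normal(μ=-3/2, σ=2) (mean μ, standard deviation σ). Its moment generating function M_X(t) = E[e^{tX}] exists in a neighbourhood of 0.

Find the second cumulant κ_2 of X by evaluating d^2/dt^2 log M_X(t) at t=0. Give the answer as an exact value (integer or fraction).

κ_2 = K′′(0) = 4

M_X(t) = e^(2*t^2 - 3*t/2)
K_X(t) = log M_X(t) = 2*t^2 - 3*t/2
K′(t) = 4*t - 3/2
K′′(t) = 4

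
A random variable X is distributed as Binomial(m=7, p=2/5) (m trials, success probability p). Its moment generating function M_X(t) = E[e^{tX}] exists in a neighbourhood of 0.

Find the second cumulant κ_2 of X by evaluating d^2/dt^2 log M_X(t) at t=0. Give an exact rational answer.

M_X(t) = (2*e^(t)/5 + 3/5)^7
K_X(t) = log M_X(t) = 7*log(2*e^(t)/5 + 3/5)
D^2[K](t) = 42*e^(t)/(4*e^(2*t) + 12*e^(t) + 9)

κ_2 = D^2[K](0) = 42/25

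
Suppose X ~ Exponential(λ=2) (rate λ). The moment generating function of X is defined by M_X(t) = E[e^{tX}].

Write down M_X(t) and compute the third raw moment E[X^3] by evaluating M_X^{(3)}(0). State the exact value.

E[X^3] = M^(3)(0) = 3/4

M_X(t) = 2/(2 - t)
M^(3)(t) = 12/(t^4 - 8*t^3 + 24*t^2 - 32*t + 16)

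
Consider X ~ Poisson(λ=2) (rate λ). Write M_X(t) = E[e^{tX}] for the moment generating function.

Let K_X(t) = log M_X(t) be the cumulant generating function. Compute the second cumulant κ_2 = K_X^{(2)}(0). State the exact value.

M_X(t) = e^(2*e^(t) - 2)
K_X(t) = log M_X(t) = 2*e^(t) - 2
K^(2)(t) = 2*e^(t)

κ_2 = K^(2)(0) = 2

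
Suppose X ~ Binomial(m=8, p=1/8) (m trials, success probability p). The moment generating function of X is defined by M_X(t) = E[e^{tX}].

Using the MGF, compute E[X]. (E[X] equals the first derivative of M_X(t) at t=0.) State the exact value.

E[X] = dM/dt |_{t=0} = 1

M_X(t) = (e^(t)/8 + 7/8)^8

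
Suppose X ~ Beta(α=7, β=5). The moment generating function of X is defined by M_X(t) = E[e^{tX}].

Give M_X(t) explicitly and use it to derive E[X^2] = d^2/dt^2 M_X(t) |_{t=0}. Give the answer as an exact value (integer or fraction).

E[X^2] = D^2[M](0) = 14/39

M_X(t) = ₁F₁(7; 12; t)
D^2[M](t) = 14*₁F₁(9; 14; t)/39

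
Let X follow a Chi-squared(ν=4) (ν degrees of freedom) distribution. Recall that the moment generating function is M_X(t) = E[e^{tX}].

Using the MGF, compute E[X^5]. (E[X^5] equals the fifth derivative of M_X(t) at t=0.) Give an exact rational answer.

E[X^5] = M^(5)(0) = 23040

M_X(t) = (1 - 2*t)^(-2)
M^(5)(t) = -23040/(128*t^7 - 448*t^6 + 672*t^5 - 560*t^4 + 280*t^3 - 84*t^2 + 14*t - 1)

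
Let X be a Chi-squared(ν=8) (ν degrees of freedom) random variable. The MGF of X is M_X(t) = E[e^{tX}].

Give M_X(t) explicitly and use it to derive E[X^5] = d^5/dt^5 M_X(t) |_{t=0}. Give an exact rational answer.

E[X^5] = d^5M/dt^5 |_{t=0} = 215040

M_X(t) = (1 - 2*t)^(-4)
dM/dt = -8/(32*t^5 - 80*t^4 + 80*t^3 - 40*t^2 + 10*t - 1)
d^2M/dt^2 = 80/(64*t^6 - 192*t^5 + 240*t^4 - 160*t^3 + 60*t^2 - 12*t + 1)
d^3M/dt^3 = -960/(128*t^7 - 448*t^6 + 672*t^5 - 560*t^4 + 280*t^3 - 84*t^2 + 14*t - 1)
d^4M/dt^4 = 13440/(256*t^8 - 1024*t^7 + 1792*t^6 - 1792*t^5 + 1120*t^4 - 448*t^3 + 112*t^2 - 16*t + 1)
d^5M/dt^5 = -215040/(512*t^9 - 2304*t^8 + 4608*t^7 - 5376*t^6 + 4032*t^5 - 2016*t^4 + 672*t^3 - 144*t^2 + 18*t - 1)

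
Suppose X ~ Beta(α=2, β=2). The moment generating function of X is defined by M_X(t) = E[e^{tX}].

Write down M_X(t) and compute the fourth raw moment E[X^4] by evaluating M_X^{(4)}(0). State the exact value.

M_X(t) = ₁F₁(2; 4; t)
M′(t) = ₁F₁(3; 5; t)/2
M′′(t) = 3*₁F₁(4; 6; t)/10
M′′′(t) = ₁F₁(5; 7; t)/5
M′′′′(t) = ₁F₁(6; 8; t)/7

E[X^4] = M′′′′(0) = 1/7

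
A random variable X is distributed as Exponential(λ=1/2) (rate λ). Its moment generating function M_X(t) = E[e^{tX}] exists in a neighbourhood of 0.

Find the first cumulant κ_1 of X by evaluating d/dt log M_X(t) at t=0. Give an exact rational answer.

κ_1 = K^(1)(0) = 2

M_X(t) = 1/(2*(1/2 - t))
K_X(t) = log M_X(t) = -log(1/2 - t) - log(2)
K^(1)(t) = -2/(2*t - 1)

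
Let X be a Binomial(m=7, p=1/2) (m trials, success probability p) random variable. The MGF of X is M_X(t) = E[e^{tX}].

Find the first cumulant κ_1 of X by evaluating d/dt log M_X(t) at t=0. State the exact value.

M_X(t) = (e^(t)/2 + 1/2)^7
K_X(t) = log M_X(t) = 7*log(e^(t)/2 + 1/2)
K′(t) = 7*e^(t)/(e^(t) + 1)

κ_1 = K′(0) = 7/2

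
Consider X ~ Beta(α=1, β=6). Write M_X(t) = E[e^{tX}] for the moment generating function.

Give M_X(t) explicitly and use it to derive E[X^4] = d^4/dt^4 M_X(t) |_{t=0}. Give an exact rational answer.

M_X(t) = ₁F₁(1; 7; t)
M^(4)(t) = ₁F₁(5; 11; t)/210

E[X^4] = M^(4)(0) = 1/210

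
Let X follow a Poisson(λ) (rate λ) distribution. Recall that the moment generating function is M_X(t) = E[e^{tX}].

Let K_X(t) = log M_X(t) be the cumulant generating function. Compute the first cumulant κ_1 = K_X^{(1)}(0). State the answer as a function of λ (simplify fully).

κ_1 = D[K](0) = λ

M_X(t) = e^(λ*(e^(t) - 1))
K_X(t) = log M_X(t) = λ*(e^(t) - 1)
D[K](t) = λ*e^(t)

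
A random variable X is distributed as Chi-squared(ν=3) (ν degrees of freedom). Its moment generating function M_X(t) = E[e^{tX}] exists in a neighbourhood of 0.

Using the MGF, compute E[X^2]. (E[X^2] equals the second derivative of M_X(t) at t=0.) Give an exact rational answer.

M_X(t) = (1 - 2*t)^(-3/2)
M^(2)(t) = -15/(8*t^3*√(1 - 2*t) - 12*t^2*√(1 - 2*t) + 6*t*√(1 - 2*t) - √(1 - 2*t))

E[X^2] = M^(2)(0) = 15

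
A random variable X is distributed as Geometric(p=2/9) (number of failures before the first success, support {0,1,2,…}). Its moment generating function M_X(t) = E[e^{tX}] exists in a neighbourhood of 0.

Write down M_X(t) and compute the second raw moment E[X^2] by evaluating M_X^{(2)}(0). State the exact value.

E[X^2] = D^2[M](0) = 28

M_X(t) = 2/(9*(1 - 7*e^(t)/9))
D^2[M](t) = (-98*e^(2*t) - 126*e^(t))/(343*e^(3*t) - 1323*e^(2*t) + 1701*e^(t) - 729)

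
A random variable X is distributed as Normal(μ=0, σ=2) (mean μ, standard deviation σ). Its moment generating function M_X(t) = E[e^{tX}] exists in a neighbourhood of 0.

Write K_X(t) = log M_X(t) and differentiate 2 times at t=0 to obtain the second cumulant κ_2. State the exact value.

κ_2 = K′′(0) = 4

M_X(t) = e^(2*t^2)
K_X(t) = log M_X(t) = 2*t^2
K′(t) = 4*t
K′′(t) = 4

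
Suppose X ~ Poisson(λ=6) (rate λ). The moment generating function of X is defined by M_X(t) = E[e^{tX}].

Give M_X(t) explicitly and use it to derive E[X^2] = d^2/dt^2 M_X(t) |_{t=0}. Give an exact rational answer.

M_X(t) = e^(6*e^(t) - 6)
M′(t) = 6*e^(-6)*e^(t)*e^(6*e^(t))
M′′(t) = (36*e^(2*t)*e^(6*e^(t)) + 6*e^(t)*e^(6*e^(t)))*e^(-6)

E[X^2] = M′′(0) = 42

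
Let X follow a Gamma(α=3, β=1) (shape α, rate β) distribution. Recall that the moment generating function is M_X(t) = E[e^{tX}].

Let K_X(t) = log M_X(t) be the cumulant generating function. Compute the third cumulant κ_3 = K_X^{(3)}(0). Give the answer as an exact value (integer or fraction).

M_X(t) = (1 - t)^(-3)
K_X(t) = log M_X(t) = -3*log(1 - t)
K′(t) = -3/(t - 1)
K′′(t) = 3/(t^2 - 2*t + 1)
K′′′(t) = -6/(t^3 - 3*t^2 + 3*t - 1)

κ_3 = K′′′(0) = 6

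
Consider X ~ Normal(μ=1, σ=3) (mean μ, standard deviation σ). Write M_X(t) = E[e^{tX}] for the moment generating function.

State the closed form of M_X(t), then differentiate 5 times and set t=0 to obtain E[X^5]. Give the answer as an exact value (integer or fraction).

E[X^5] = M^(5)(0) = 1306

M_X(t) = e^(9*t^2/2 + t)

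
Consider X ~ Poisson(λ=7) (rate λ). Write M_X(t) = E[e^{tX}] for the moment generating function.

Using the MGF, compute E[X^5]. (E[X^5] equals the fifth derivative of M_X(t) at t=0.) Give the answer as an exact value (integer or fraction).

M_X(t) = e^(7*e^(t) - 7)
D^5[M](t) = (16807*e^(5*t)*e^(7*e^(t)) + 24010*e^(4*t)*e^(7*e^(t)) + 8575*e^(3*t)*e^(7*e^(t)) + 735*e^(2*t)*e^(7*e^(t)) + 7*e^(t)*e^(7*e^(t)))*e^(-7)

E[X^5] = D^5[M](0) = 50134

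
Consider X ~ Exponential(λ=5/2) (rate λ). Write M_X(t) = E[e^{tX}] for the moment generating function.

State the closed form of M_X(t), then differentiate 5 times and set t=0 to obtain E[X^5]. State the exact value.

M_X(t) = 5/(2*(5/2 - t))
dM/dt = 10/(4*t^2 - 20*t + 25)
d^2M/dt^2 = -40/(8*t^3 - 60*t^2 + 150*t - 125)
d^3M/dt^3 = 240/(16*t^4 - 160*t^3 + 600*t^2 - 1000*t + 625)
d^4M/dt^4 = -1920/(32*t^5 - 400*t^4 + 2000*t^3 - 5000*t^2 + 6250*t - 3125)
d^5M/dt^5 = 19200/(64*t^6 - 960*t^5 + 6000*t^4 - 20000*t^3 + 37500*t^2 - 37500*t + 15625)

E[X^5] = d^5M/dt^5 |_{t=0} = 768/625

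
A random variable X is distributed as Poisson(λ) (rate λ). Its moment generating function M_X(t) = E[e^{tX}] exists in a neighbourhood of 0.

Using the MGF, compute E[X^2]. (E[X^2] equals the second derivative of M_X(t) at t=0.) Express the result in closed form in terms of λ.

M_X(t) = e^(λ*(e^(t) - 1))
D^2[M](t) = (λ^2*e^(2*t)*e^(λ*e^(t)) + λ*e^(t)*e^(λ*e^(t)))*e^(-λ)

E[X^2] = D^2[M](0) = λ*(λ + 1)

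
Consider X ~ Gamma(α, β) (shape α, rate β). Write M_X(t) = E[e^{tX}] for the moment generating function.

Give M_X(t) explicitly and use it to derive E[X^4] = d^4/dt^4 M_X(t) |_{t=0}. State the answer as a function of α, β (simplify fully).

E[X^4] = M′′′′(0) = α*(α^3 + 6*α^2 + 11*α + 6)/β^4

M_X(t) = (β/(β - t))^α
M′(t) = -α*β^α*(1/(β - t))^α/(-β + t)
M′′(t) = (α^2*β^α*(1/(β - t))^α + α*β^α*(1/(β - t))^α)/(β^2 - 2*β*t + t^2)
M′′′(t) = (-α^3*β^α*(1/(β - t))^α - 3*α^2*β^α*(1/(β - t))^α - 2*α*β^α*(1/(β - t))^α)/(-β^3 + 3*β^2*t - 3*β*t^2 + t^3)
M′′′′(t) = (α^4*β^α*(1/(β - t))^α + 6*α^3*β^α*(1/(β - t))^α + 11*α^2*β^α*(1/(β - t))^α + 6*α*β^α*(1/(β - t))^α)/(β^4 - 4*β^3*t + 6*β^2*t^2 - 4*β*t^3 + t^4)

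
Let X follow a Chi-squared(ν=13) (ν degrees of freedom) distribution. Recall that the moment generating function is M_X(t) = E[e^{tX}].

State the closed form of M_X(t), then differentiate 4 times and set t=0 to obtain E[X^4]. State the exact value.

E[X^4] = M′′′′(0) = 62985

M_X(t) = (1 - 2*t)^(-13/2)
M′(t) = -13/(128*t^7*√(1 - 2*t) - 448*t^6*√(1 - 2*t) + 672*t^5*√(1 - 2*t) - 560*t^4*√(1 - 2*t) + 280*t^3*√(1 - 2*t) - 84*t^2*√(1 - 2*t) + 14*t*√(1 - 2*t) - √(1 - 2*t))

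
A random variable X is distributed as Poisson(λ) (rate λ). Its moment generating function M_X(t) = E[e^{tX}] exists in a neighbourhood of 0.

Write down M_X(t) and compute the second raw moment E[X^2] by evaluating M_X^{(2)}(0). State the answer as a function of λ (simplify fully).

E[X^2] = d^2M/dt^2 |_{t=0} = λ*(λ + 1)

M_X(t) = e^(λ*(e^(t) - 1))
dM/dt = λ*e^(-λ)*e^(t)*e^(λ*e^(t))
d^2M/dt^2 = (λ^2*e^(2*t)*e^(λ*e^(t)) + λ*e^(t)*e^(λ*e^(t)))*e^(-λ)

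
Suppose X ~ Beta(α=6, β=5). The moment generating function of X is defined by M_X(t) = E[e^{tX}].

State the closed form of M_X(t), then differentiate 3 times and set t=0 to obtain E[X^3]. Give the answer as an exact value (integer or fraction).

M_X(t) = ₁F₁(6; 11; t)
M^(3)(t) = 28*₁F₁(9; 14; t)/143

E[X^3] = M^(3)(0) = 28/143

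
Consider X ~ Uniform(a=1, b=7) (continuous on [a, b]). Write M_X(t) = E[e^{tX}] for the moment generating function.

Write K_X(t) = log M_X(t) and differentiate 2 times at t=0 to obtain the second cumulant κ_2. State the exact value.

M_X(t) = (e^(7*t) - e^(t))/(6*t)
K_X(t) = log M_X(t) = -log(t) + log(e^(7*t) - e^(t)) - log(6)
K^(2)(t) = (-36*t^2*e^(6*t) + e^(12*t) - 2*e^(6*t) + 1)/(t^2*e^(12*t) - 2*t^2*e^(6*t) + t^2)

κ_2 = K^(2)(0) = 3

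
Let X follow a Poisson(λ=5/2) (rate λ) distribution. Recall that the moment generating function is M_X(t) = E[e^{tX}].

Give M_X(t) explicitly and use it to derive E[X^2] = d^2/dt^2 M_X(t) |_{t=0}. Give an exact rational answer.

E[X^2] = d^2M/dt^2 |_{t=0} = 35/4

M_X(t) = e^(5*e^(t)/2 - 5/2)
dM/dt = 5*e^(-5/2)*e^(t)*e^(5*e^(t)/2)/2
d^2M/dt^2 = (25*e^(2*t)*e^(5*e^(t)/2) + 10*e^(t)*e^(5*e^(t)/2))*e^(-5/2)/4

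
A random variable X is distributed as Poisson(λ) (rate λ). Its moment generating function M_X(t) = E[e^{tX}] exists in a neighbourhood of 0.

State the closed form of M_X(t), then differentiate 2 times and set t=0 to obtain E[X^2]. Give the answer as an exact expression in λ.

M_X(t) = e^(λ*(e^(t) - 1))
M′(t) = λ*e^(-λ)*e^(t)*e^(λ*e^(t))
M′′(t) = (λ^2*e^(2*t)*e^(λ*e^(t)) + λ*e^(t)*e^(λ*e^(t)))*e^(-λ)

E[X^2] = M′′(0) = λ*(λ + 1)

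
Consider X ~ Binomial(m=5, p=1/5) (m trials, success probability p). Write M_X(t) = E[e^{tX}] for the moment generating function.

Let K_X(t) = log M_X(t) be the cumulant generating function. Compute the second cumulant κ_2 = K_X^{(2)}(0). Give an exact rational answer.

M_X(t) = (e^(t)/5 + 4/5)^5
K_X(t) = log M_X(t) = 5*log(e^(t)/5 + 4/5)
K′(t) = 5*e^(t)/(e^(t) + 4)
K′′(t) = 20*e^(t)/(e^(2*t) + 8*e^(t) + 16)

κ_2 = K′′(0) = 4/5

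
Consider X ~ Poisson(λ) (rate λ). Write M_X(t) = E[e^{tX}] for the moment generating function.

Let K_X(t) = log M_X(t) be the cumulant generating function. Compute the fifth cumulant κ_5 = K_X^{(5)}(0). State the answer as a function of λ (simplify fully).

κ_5 = K′′′′′(0) = λ

M_X(t) = e^(λ*(e^(t) - 1))
K_X(t) = log M_X(t) = λ*(e^(t) - 1)
K′(t) = λ*e^(t)
K′′(t) = λ*e^(t)
K′′′(t) = λ*e^(t)
K′′′′(t) = λ*e^(t)
K′′′′′(t) = λ*e^(t)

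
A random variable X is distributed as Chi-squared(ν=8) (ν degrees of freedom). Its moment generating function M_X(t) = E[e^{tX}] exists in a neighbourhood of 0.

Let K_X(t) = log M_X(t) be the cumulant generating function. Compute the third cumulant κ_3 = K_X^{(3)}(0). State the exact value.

κ_3 = K′′′(0) = 64

M_X(t) = (1 - 2*t)^(-4)
K_X(t) = log M_X(t) = -4*log(1 - 2*t)
K′(t) = -8/(2*t - 1)
K′′(t) = 16/(4*t^2 - 4*t + 1)
K′′′(t) = -64/(8*t^3 - 12*t^2 + 6*t - 1)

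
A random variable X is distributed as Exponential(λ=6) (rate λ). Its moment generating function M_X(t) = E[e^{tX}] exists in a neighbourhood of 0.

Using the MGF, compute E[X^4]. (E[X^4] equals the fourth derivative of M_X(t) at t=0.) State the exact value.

E[X^4] = M^(4)(0) = 1/54

M_X(t) = 6/(6 - t)
M^(4)(t) = -144/(t^5 - 30*t^4 + 360*t^3 - 2160*t^2 + 6480*t - 7776)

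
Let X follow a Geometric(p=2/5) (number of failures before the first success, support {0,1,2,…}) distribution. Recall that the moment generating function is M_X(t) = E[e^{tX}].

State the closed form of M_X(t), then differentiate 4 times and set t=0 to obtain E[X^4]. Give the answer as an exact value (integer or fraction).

E[X^4] = d^4M/dt^4 |_{t=0} = 276

M_X(t) = 2/(5*(1 - 3*e^(t)/5))
dM/dt = 6*e^(t)/(9*e^(2*t) - 30*e^(t) + 25)
d^2M/dt^2 = (-18*e^(2*t) - 30*e^(t))/(27*e^(3*t) - 135*e^(2*t) + 225*e^(t) - 125)
d^3M/dt^3 = (54*e^(3*t) + 360*e^(2*t) + 150*e^(t))/(81*e^(4*t) - 540*e^(3*t) + 1350*e^(2*t) - 1500*e^(t) + 625)
d^4M/dt^4 = (-162*e^(4*t) - 2970*e^(3*t) - 4950*e^(2*t) - 750*e^(t))/(243*e^(5*t) - 2025*e^(4*t) + 6750*e^(3*t) - 11250*e^(2*t) + 9375*e^(t) - 3125)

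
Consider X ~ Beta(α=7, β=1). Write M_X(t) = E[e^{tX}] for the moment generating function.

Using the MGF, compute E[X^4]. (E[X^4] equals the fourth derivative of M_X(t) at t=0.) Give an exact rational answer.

M_X(t) = ₁F₁(7; 8; t)
dM/dt = 7*₁F₁(8; 9; t)/8
d^2M/dt^2 = 7*₁F₁(9; 10; t)/9
d^3M/dt^3 = 7*₁F₁(10; 11; t)/10
d^4M/dt^4 = 7*₁F₁(11; 12; t)/11

E[X^4] = d^4M/dt^4 |_{t=0} = 7/11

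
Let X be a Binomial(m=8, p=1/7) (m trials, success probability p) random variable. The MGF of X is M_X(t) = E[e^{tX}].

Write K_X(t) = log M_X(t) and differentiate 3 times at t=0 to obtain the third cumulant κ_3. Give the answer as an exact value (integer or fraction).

M_X(t) = (e^(t)/7 + 6/7)^8
K_X(t) = log M_X(t) = 8*log(e^(t)/7 + 6/7)
D^3[K](t) = (-48*e^(2*t) + 288*e^(t))/(e^(3*t) + 18*e^(2*t) + 108*e^(t) + 216)

κ_3 = D^3[K](0) = 240/343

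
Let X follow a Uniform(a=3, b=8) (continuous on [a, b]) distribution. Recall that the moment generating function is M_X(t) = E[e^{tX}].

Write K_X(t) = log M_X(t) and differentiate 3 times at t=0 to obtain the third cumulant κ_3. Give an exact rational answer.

M_X(t) = (e^(8*t) - e^(3*t))/(5*t)
K_X(t) = log M_X(t) = -log(t) + log(e^(8*t) - e^(3*t)) - log(5)
D^3[K](t) = (125*t^3*e^(10*t) + 125*t^3*e^(5*t) - 2*e^(15*t) + 6*e^(10*t) - 6*e^(5*t) + 2)/(t^3*e^(15*t) - 3*t^3*e^(10*t) + 3*t^3*e^(5*t) - t^3)

κ_3 = D^3[K](0) = 0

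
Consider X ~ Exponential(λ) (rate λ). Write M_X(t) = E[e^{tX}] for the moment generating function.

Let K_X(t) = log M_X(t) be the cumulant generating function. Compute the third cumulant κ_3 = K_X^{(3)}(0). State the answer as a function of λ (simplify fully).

κ_3 = D^3[K](0) = 2/λ^3

M_X(t) = λ/(λ - t)
K_X(t) = log M_X(t) = log(λ) - log(λ - t)
D^3[K](t) = -2/(-λ^3 + 3*λ^2*t - 3*λ*t^2 + t^3)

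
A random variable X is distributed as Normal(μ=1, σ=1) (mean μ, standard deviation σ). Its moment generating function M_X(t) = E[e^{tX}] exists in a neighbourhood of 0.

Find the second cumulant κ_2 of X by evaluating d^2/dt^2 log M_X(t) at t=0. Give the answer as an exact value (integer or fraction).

κ_2 = K^(2)(0) = 1

M_X(t) = e^(t^2/2 + t)
K_X(t) = log M_X(t) = t^2/2 + t
K^(2)(t) = 1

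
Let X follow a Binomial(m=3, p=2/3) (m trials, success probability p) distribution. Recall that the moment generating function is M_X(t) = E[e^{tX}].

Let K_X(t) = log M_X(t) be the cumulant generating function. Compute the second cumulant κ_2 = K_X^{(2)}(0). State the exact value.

M_X(t) = (2*e^(t)/3 + 1/3)^3
K_X(t) = log M_X(t) = 3*log(2*e^(t)/3 + 1/3)
K′(t) = 6*e^(t)/(2*e^(t) + 1)
K′′(t) = 6*e^(t)/(4*e^(2*t) + 4*e^(t) + 1)

κ_2 = K′′(0) = 2/3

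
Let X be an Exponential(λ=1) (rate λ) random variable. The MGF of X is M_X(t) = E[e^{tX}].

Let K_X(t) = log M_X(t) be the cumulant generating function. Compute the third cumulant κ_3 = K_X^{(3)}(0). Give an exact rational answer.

κ_3 = D^3[K](0) = 2

M_X(t) = 1/(1 - t)
K_X(t) = log M_X(t) = -log(1 - t)
D^3[K](t) = -2/(t^3 - 3*t^2 + 3*t - 1)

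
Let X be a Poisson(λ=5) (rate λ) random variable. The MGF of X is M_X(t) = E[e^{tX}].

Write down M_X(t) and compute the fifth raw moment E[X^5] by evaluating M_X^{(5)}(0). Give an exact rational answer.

M_X(t) = e^(5*e^(t) - 5)
D^5[M](t) = (3125*e^(5*t)*e^(5*e^(t)) + 6250*e^(4*t)*e^(5*e^(t)) + 3125*e^(3*t)*e^(5*e^(t)) + 375*e^(2*t)*e^(5*e^(t)) + 5*e^(t)*e^(5*e^(t)))*e^(-5)

E[X^5] = D^5[M](0) = 12880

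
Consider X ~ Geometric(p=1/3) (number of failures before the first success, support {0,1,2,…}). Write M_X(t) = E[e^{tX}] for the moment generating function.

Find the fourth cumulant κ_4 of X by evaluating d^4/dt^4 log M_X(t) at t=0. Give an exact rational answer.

κ_4 = K^(4)(0) = 222

M_X(t) = 1/(3*(1 - 2*e^(t)/3))
K_X(t) = log M_X(t) = -log(1 - 2*e^(t)/3) - log(3)
K^(4)(t) = (24*e^(3*t) + 144*e^(2*t) + 54*e^(t))/(16*e^(4*t) - 96*e^(3*t) + 216*e^(2*t) - 216*e^(t) + 81)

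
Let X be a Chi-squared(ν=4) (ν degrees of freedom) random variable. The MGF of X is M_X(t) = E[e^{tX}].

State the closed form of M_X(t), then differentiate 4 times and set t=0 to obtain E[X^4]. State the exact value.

E[X^4] = d^4M/dt^4 |_{t=0} = 1920

M_X(t) = (1 - 2*t)^(-2)
dM/dt = -4/(8*t^3 - 12*t^2 + 6*t - 1)
d^2M/dt^2 = 24/(16*t^4 - 32*t^3 + 24*t^2 - 8*t + 1)
d^3M/dt^3 = -192/(32*t^5 - 80*t^4 + 80*t^3 - 40*t^2 + 10*t - 1)
d^4M/dt^4 = 1920/(64*t^6 - 192*t^5 + 240*t^4 - 160*t^3 + 60*t^2 - 12*t + 1)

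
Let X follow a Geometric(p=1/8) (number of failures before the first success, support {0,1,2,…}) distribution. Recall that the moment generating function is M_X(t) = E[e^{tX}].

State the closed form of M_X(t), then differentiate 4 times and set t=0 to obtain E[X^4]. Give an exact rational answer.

M_X(t) = 1/(8*(1 - 7*e^(t)/8))
D^4[M](t) = (-2401*e^(4*t) - 30184*e^(3*t) - 34496*e^(2*t) - 3584*e^(t))/(16807*e^(5*t) - 96040*e^(4*t) + 219520*e^(3*t) - 250880*e^(2*t) + 143360*e^(t) - 32768)

E[X^4] = D^4[M](0) = 70665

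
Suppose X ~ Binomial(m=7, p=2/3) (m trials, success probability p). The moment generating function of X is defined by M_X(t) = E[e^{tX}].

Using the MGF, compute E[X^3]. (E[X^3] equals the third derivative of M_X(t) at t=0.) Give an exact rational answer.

E[X^3] = d^3M/dt^3 |_{t=0} = 1106/9

M_X(t) = (2*e^(t)/3 + 1/3)^7
dM/dt = 896*e^(7*t)/2187 + 896*e^(6*t)/729 + 1120*e^(5*t)/729 + 2240*e^(4*t)/2187 + 280*e^(3*t)/729 + 56*e^(2*t)/729 + 14*e^(t)/2187
d^2M/dt^2 = 6272*e^(7*t)/2187 + 1792*e^(6*t)/243 + 5600*e^(5*t)/729 + 8960*e^(4*t)/2187 + 280*e^(3*t)/243 + 112*e^(2*t)/729 + 14*e^(t)/2187
d^3M/dt^3 = 43904*e^(7*t)/2187 + 3584*e^(6*t)/81 + 28000*e^(5*t)/729 + 35840*e^(4*t)/2187 + 280*e^(3*t)/81 + 224*e^(2*t)/729 + 14*e^(t)/2187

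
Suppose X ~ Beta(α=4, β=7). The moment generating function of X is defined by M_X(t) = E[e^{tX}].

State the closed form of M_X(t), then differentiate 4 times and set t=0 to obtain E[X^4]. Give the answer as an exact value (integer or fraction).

M_X(t) = ₁F₁(4; 11; t)
dM/dt = 4*₁F₁(5; 12; t)/11
d^2M/dt^2 = 5*₁F₁(6; 13; t)/33
d^3M/dt^3 = 10*₁F₁(7; 14; t)/143
d^4M/dt^4 = 5*₁F₁(8; 15; t)/143

E[X^4] = d^4M/dt^4 |_{t=0} = 5/143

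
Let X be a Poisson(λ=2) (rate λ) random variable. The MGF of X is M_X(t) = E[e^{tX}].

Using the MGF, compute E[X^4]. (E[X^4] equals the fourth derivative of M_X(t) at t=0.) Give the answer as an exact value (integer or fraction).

E[X^4] = d^4M/dt^4 |_{t=0} = 94

M_X(t) = e^(2*e^(t) - 2)
dM/dt = 2*e^(-2)*e^(t)*e^(2*e^(t))
d^2M/dt^2 = (4*e^(2*t)*e^(2*e^(t)) + 2*e^(t)*e^(2*e^(t)))*e^(-2)
d^3M/dt^3 = (8*e^(3*t)*e^(2*e^(t)) + 12*e^(2*t)*e^(2*e^(t)) + 2*e^(t)*e^(2*e^(t)))*e^(-2)
d^4M/dt^4 = (16*e^(4*t)*e^(2*e^(t)) + 48*e^(3*t)*e^(2*e^(t)) + 28*e^(2*t)*e^(2*e^(t)) + 2*e^(t)*e^(2*e^(t)))*e^(-2)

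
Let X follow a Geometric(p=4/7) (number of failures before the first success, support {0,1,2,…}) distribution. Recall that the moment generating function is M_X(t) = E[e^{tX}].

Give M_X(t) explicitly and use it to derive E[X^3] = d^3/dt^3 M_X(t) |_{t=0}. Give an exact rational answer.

E[X^3] = d^3M/dt^3 |_{t=0} = 213/32

M_X(t) = 4/(7*(1 - 3*e^(t)/7))
dM/dt = 12*e^(t)/(9*e^(2*t) - 42*e^(t) + 49)
d^2M/dt^2 = (-36*e^(2*t) - 84*e^(t))/(27*e^(3*t) - 189*e^(2*t) + 441*e^(t) - 343)
d^3M/dt^3 = (108*e^(3*t) + 1008*e^(2*t) + 588*e^(t))/(81*e^(4*t) - 756*e^(3*t) + 2646*e^(2*t) - 4116*e^(t) + 2401)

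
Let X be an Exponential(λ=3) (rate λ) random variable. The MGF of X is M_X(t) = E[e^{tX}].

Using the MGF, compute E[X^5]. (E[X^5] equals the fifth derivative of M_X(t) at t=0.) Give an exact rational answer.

E[X^5] = M^(5)(0) = 40/81

M_X(t) = 3/(3 - t)
M^(5)(t) = 360/(t^6 - 18*t^5 + 135*t^4 - 540*t^3 + 1215*t^2 - 1458*t + 729)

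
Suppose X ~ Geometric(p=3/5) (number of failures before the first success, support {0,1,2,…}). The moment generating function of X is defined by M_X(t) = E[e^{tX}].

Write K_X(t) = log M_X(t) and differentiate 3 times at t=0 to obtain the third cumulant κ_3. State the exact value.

κ_3 = D^3[K](0) = 70/27

M_X(t) = 3/(5*(1 - 2*e^(t)/5))
K_X(t) = log M_X(t) = -log(1 - 2*e^(t)/5) - log(5) + log(3)
D^3[K](t) = (-20*e^(2*t) - 50*e^(t))/(8*e^(3*t) - 60*e^(2*t) + 150*e^(t) - 125)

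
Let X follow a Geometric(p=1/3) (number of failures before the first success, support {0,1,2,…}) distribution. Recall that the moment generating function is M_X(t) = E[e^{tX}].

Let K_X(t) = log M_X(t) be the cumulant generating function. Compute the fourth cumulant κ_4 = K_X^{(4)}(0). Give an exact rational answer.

κ_4 = d^4K/dt^4 |_{t=0} = 222

M_X(t) = 1/(3*(1 - 2*e^(t)/3))
K_X(t) = log M_X(t) = -log(1 - 2*e^(t)/3) - log(3)
dK/dt = -2*e^(t)/(2*e^(t) - 3)
d^2K/dt^2 = 6*e^(t)/(4*e^(2*t) - 12*e^(t) + 9)
d^3K/dt^3 = (-12*e^(2*t) - 18*e^(t))/(8*e^(3*t) - 36*e^(2*t) + 54*e^(t) - 27)
d^4K/dt^4 = (24*e^(3*t) + 144*e^(2*t) + 54*e^(t))/(16*e^(4*t) - 96*e^(3*t) + 216*e^(2*t) - 216*e^(t) + 81)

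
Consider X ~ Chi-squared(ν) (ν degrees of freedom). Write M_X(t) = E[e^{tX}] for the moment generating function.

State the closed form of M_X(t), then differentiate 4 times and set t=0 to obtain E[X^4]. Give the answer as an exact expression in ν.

M_X(t) = (1 - 2*t)^(-ν/2)
dM/dt = -ν/(2*t*(1 - 2*t)^(ν/2) - (1 - 2*t)^(ν/2))
d^2M/dt^2 = (ν^2 + 2*ν)/(4*t^2*(1 - 2*t)^(ν/2) - 4*t*(1 - 2*t)^(ν/2) + (1 - 2*t)^(ν/2))
d^3M/dt^3 = (-ν^3 - 6*ν^2 - 8*ν)/(8*t^3*(1 - 2*t)^(ν/2) - 12*t^2*(1 - 2*t)^(ν/2) + 6*t*(1 - 2*t)^(ν/2) - (1 - 2*t)^(ν/2))
d^4M/dt^4 = (ν^4 + 12*ν^3 + 44*ν^2 + 48*ν)/(16*t^4*(1 - 2*t)^(ν/2) - 32*t^3*(1 - 2*t)^(ν/2) + 24*t^2*(1 - 2*t)^(ν/2) - 8*t*(1 - 2*t)^(ν/2) + (1 - 2*t)^(ν/2))

E[X^4] = d^4M/dt^4 |_{t=0} = ν*(ν^3 + 12*ν^2 + 44*ν + 48)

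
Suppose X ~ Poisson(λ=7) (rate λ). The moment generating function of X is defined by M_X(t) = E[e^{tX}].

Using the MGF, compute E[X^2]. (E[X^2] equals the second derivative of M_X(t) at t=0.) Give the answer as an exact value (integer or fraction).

E[X^2] = d^2M/dt^2 |_{t=0} = 56

M_X(t) = e^(7*e^(t) - 7)
dM/dt = 7*e^(-7)*e^(t)*e^(7*e^(t))
d^2M/dt^2 = (49*e^(2*t)*e^(7*e^(t)) + 7*e^(t)*e^(7*e^(t)))*e^(-7)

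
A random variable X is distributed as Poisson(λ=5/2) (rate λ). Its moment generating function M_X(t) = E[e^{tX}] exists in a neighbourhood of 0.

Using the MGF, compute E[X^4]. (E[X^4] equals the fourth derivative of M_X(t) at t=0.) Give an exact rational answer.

M_X(t) = e^(5*e^(t)/2 - 5/2)
M^(4)(t) = (625*e^(4*t)*e^(5*e^(t)/2) + 1500*e^(3*t)*e^(5*e^(t)/2) + 700*e^(2*t)*e^(5*e^(t)/2) + 40*e^(t)*e^(5*e^(t)/2))*e^(-5/2)/16

E[X^4] = M^(4)(0) = 2865/16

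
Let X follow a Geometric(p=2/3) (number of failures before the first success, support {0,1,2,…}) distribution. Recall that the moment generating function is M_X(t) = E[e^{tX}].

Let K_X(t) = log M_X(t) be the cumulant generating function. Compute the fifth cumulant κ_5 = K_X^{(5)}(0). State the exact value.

M_X(t) = 2/(3*(1 - e^(t)/3))
K_X(t) = log M_X(t) = -log(1 - e^(t)/3) - log(3) + log(2)
dK/dt = -e^(t)/(e^(t) - 3)
d^2K/dt^2 = 3*e^(t)/(e^(2*t) - 6*e^(t) + 9)
d^3K/dt^3 = (-3*e^(2*t) - 9*e^(t))/(e^(3*t) - 9*e^(2*t) + 27*e^(t) - 27)
d^4K/dt^4 = (3*e^(3*t) + 36*e^(2*t) + 27*e^(t))/(e^(4*t) - 12*e^(3*t) + 54*e^(2*t) - 108*e^(t) + 81)
d^5K/dt^5 = (-3*e^(4*t) - 99*e^(3*t) - 297*e^(2*t) - 81*e^(t))/(e^(5*t) - 15*e^(4*t) + 90*e^(3*t) - 270*e^(2*t) + 405*e^(t) - 243)

κ_5 = d^5K/dt^5 |_{t=0} = 15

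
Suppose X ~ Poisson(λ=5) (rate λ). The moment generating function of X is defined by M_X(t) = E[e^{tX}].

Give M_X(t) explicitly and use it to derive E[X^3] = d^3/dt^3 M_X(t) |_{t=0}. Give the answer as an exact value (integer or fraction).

E[X^3] = d^3M/dt^3 |_{t=0} = 205

M_X(t) = e^(5*e^(t) - 5)
dM/dt = 5*e^(-5)*e^(t)*e^(5*e^(t))
d^2M/dt^2 = (25*e^(2*t)*e^(5*e^(t)) + 5*e^(t)*e^(5*e^(t)))*e^(-5)
d^3M/dt^3 = (125*e^(3*t)*e^(5*e^(t)) + 75*e^(2*t)*e^(5*e^(t)) + 5*e^(t)*e^(5*e^(t)))*e^(-5)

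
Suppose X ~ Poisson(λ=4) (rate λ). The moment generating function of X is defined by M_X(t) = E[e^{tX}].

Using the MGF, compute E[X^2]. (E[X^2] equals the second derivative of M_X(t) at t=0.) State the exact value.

E[X^2] = M′′(0) = 20

M_X(t) = e^(4*e^(t) - 4)
M′(t) = 4*e^(-4)*e^(t)*e^(4*e^(t))
M′′(t) = (16*e^(2*t)*e^(4*e^(t)) + 4*e^(t)*e^(4*e^(t)))*e^(-4)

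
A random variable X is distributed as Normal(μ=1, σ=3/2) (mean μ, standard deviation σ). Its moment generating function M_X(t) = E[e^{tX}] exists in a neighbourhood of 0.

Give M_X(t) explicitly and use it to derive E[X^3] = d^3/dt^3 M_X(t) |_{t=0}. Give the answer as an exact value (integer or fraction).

M_X(t) = e^(9*t^2/8 + t)
M^(3)(t) = 729*t^3*e^(t)*e^(9*t^2/8)/64 + 243*t^2*e^(t)*e^(9*t^2/8)/16 + 351*t*e^(t)*e^(9*t^2/8)/16 + 31*e^(t)*e^(9*t^2/8)/4

E[X^3] = M^(3)(0) = 31/4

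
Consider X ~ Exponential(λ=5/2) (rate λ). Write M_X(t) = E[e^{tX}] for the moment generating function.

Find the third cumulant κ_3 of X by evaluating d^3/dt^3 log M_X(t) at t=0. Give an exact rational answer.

M_X(t) = 5/(2*(5/2 - t))
K_X(t) = log M_X(t) = -log(5/2 - t) - log(2) + log(5)
D^3[K](t) = -16/(8*t^3 - 60*t^2 + 150*t - 125)

κ_3 = D^3[K](0) = 16/125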